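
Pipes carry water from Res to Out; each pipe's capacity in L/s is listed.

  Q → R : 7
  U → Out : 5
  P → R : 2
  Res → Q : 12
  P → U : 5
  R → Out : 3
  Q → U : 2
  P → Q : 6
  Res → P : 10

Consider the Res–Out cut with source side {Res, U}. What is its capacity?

Edges leaving {Res, U}: Res→P (10), Res→Q (12), U→Out (5).
Cut capacity = 10 + 12 + 5 = 27.

27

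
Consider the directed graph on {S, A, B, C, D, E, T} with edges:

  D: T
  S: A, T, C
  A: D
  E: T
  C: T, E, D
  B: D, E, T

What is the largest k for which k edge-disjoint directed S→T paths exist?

Assign every edge capacity 1; by Menger, the answer equals the max flow.
Path S→T (+1); total 1.
Path S→C→T (+1); total 2.
Path S→A→D→T (+1); total 3.
No residual S→T path; max flow = 3.
Certifying cut of size 3: {S→A, S→C, S→T}.

3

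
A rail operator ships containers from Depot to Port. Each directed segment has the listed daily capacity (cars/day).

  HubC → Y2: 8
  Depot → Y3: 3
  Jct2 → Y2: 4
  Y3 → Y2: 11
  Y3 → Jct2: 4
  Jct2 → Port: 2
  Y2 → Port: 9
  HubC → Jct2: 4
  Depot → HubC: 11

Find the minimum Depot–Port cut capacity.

Augment Depot→HubC→Jct2→Port: bottleneck 2, flow now 2.
Augment Depot→HubC→Y2→Port: bottleneck 8, flow now 10.
Augment Depot→Y3→Y2→Port: bottleneck 1, flow now 11.
No augmenting path remains; maximum flow = 11.
By max-flow min-cut, the minimum cut capacity equals the max flow.
In the residual graph, reachable from Depot: {Depot, HubC, Y3, Jct2, Y2}.
Min-cut edges: Jct2→Port (2), Y2→Port (9); capacity 2 + 9 = 11.

11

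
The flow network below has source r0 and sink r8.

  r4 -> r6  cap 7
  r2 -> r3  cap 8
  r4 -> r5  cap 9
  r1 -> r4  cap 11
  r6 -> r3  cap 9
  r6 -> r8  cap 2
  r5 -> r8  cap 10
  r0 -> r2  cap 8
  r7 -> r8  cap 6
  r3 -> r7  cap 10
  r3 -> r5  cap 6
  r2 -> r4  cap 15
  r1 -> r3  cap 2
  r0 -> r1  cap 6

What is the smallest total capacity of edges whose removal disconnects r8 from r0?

Augment r0→r1→r3→r5→r8: bottleneck 2, flow now 2.
Augment r0→r1→r4→r5→r8: bottleneck 4, flow now 6.
Augment r0→r2→r3→r5→r8: bottleneck 4, flow now 10.
Augment r0→r2→r3→r7→r8: bottleneck 4, flow now 14.
No augmenting path remains; maximum flow = 14.
By max-flow min-cut, the minimum cut capacity equals the max flow.
In the residual graph, reachable from r0: {r0}.
Min-cut edges: r0→r1 (6), r0→r2 (8); capacity 6 + 8 = 14.

14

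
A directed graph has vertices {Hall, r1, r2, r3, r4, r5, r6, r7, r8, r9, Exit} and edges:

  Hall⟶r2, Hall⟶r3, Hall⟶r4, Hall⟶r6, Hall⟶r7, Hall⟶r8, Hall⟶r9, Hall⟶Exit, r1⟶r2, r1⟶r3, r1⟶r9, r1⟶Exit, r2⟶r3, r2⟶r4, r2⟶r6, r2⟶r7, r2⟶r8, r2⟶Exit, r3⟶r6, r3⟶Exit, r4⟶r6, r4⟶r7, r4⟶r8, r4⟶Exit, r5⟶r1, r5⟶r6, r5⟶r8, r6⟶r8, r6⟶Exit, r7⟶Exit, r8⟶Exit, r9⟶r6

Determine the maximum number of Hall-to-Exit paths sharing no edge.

7

Assign every edge capacity 1; by Menger, the answer equals the max flow.
Path Hall→Exit (+1); total 1.
Path Hall→r2→Exit (+1); total 2.
Path Hall→r3→Exit (+1); total 3.
Path Hall→r4→Exit (+1); total 4.
Path Hall→r6→Exit (+1); total 5.
Path Hall→r7→Exit (+1); total 6.
Path Hall→r8→Exit (+1); total 7.
No residual Hall→Exit path; max flow = 7.
Certifying cut of size 7: {Hall→Exit, Hall→r2, Hall→r3, Hall→r4, Hall→r7, r6→Exit, r8→Exit}.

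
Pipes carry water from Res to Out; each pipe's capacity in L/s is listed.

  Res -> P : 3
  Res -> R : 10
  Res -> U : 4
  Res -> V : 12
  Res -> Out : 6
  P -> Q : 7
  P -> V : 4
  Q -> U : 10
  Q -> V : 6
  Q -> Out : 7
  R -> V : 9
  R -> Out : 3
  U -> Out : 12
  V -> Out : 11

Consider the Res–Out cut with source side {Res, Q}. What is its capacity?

Edges leaving {Res, Q}: Res→P (3), Res→R (10), Res→U (4), Res→V (12), Res→Out (6), Q→U (10), Q→V (6), Q→Out (7).
Cut capacity = 3 + 10 + 4 + 12 + 6 + 10 + 6 + 7 = 58.

58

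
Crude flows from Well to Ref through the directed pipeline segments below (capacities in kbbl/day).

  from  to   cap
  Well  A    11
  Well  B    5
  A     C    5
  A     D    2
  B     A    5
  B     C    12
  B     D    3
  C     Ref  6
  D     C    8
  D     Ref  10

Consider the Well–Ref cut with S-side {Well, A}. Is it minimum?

Given cut capacity: 5 + 5 + 2 = 12.
Augment Well→A→C→Ref: bottleneck 5, flow now 5.
Augment Well→A→D→Ref: bottleneck 2, flow now 7.
Augment Well→B→C→Ref: bottleneck 1, flow now 8.
Augment Well→B→D→Ref: bottleneck 3, flow now 11.
No augmenting path remains; maximum flow = 11.
In the residual graph, reachable from Well: {Well, A, B, C}.
Min-cut edges: A→D (2), B→D (3), C→Ref (6); capacity 2 + 3 + 6 = 11.
Cut capacity 12 exceeds the max flow 11, so it is not minimum.

No — its capacity is 12, but the minimum cut has capacity 11.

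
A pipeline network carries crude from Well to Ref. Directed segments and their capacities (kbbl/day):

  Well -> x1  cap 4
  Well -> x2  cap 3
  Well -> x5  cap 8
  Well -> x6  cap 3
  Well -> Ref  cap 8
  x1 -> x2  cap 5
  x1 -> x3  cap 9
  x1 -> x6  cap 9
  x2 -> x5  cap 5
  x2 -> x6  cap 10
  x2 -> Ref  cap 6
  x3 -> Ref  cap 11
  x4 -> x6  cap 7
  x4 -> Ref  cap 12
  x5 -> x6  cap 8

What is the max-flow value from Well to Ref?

Augment Well→Ref: bottleneck 8, flow now 8.
Augment Well→x2→Ref: bottleneck 3, flow now 11.
Augment Well→x1→x2→Ref: bottleneck 3, flow now 14.
Augment Well→x1→x3→Ref: bottleneck 1, flow now 15.
No augmenting path remains; maximum flow = 15.
In the residual graph, reachable from Well: {Well, x5, x6}.
Min-cut edges: Well→x1 (4), Well→x2 (3), Well→Ref (8); capacity 4 + 3 + 8 = 15.
This cut is saturated, so no flow can exceed 15.

15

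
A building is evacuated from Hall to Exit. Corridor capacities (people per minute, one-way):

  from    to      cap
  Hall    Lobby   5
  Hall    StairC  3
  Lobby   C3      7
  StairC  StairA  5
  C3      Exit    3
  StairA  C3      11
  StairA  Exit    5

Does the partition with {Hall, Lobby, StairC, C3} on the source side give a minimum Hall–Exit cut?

Given cut capacity: 5 + 3 = 8.
Augment Hall→Lobby→C3→Exit: bottleneck 3, flow now 3.
Augment Hall→StairC→StairA→Exit: bottleneck 3, flow now 6.
No augmenting path remains; maximum flow = 6.
In the residual graph, reachable from Hall: {Hall, Lobby, C3}.
Min-cut edges: Hall→StairC (3), C3→Exit (3); capacity 3 + 3 = 6.
Cut capacity 8 exceeds the max flow 6, so it is not minimum.

No — its capacity is 8, but the minimum cut has capacity 6.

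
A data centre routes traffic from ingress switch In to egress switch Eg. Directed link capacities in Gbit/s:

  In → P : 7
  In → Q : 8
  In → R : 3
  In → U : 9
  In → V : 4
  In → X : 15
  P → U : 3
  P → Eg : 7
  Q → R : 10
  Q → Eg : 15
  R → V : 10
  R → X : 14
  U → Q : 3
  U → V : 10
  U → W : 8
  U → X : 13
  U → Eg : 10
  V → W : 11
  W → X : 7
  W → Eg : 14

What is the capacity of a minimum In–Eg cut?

Augment In→P→Eg: bottleneck 7, flow now 7.
Augment In→Q→Eg: bottleneck 8, flow now 15.
Augment In→U→Eg: bottleneck 9, flow now 24.
Augment In→V→W→Eg: bottleneck 4, flow now 28.
Augment In→R→V→W→Eg: bottleneck 3, flow now 31.
No augmenting path remains; maximum flow = 31.
By max-flow min-cut, the minimum cut capacity equals the max flow.
In the residual graph, reachable from In: {In, X}.
Min-cut edges: In→P (7), In→Q (8), In→R (3), In→U (9), In→V (4); capacity 7 + 8 + 3 + 9 + 4 = 31.

31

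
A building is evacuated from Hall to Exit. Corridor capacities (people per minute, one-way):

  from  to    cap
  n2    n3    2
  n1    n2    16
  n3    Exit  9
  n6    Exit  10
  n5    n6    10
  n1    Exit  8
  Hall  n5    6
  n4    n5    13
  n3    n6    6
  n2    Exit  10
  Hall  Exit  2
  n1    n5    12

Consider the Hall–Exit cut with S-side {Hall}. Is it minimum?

Yes — it is a minimum cut (capacity 8).

Given cut capacity: 6 + 2 = 8.
Augment Hall→Exit: bottleneck 2, flow now 2.
Augment Hall→n5→n6→Exit: bottleneck 6, flow now 8.
No augmenting path remains; maximum flow = 8.
Cut capacity 8 equals the max flow, so it is a minimum cut.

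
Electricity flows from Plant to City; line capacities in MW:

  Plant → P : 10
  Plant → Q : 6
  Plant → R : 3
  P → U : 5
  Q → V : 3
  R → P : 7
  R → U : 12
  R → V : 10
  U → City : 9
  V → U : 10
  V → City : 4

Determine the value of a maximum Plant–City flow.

Augment Plant→P→U→City: bottleneck 5, flow now 5.
Augment Plant→Q→V→City: bottleneck 3, flow now 8.
Augment Plant→R→U→City: bottleneck 3, flow now 11.
No augmenting path remains; maximum flow = 11.
In the residual graph, reachable from Plant: {Plant, P, Q}.
Min-cut edges: Plant→R (3), P→U (5), Q→V (3); capacity 3 + 5 + 3 = 11.
This cut is saturated, so no flow can exceed 11.

11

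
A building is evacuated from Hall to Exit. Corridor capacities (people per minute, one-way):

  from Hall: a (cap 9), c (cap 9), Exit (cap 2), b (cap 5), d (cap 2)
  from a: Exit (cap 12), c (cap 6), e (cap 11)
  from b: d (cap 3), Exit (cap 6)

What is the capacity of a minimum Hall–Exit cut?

Augment Hall→Exit: bottleneck 2, flow now 2.
Augment Hall→a→Exit: bottleneck 9, flow now 11.
Augment Hall→b→Exit: bottleneck 5, flow now 16.
No augmenting path remains; maximum flow = 16.
By max-flow min-cut, the minimum cut capacity equals the max flow.
In the residual graph, reachable from Hall: {Hall, c, d}.
Min-cut edges: Hall→a (9), Hall→b (5), Hall→Exit (2); capacity 9 + 5 + 2 = 16.

16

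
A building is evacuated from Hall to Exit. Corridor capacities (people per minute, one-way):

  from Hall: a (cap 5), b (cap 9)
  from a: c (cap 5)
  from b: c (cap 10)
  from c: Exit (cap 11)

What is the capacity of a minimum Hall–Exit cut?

11

Augment Hall→a→c→Exit: bottleneck 5, flow now 5.
Augment Hall→b→c→Exit: bottleneck 6, flow now 11.
No augmenting path remains; maximum flow = 11.
By max-flow min-cut, the minimum cut capacity equals the max flow.
In the residual graph, reachable from Hall: {Hall, a, b, c}.
Min-cut edges: c→Exit (11); capacity 11 = 11.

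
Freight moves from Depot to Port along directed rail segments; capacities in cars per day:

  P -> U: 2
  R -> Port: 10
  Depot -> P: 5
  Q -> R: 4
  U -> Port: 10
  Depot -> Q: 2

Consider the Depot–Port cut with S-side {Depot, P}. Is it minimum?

Yes — it is a minimum cut (capacity 4).

Given cut capacity: 2 + 2 = 4.
Augment Depot→P→U→Port: bottleneck 2, flow now 2.
Augment Depot→Q→R→Port: bottleneck 2, flow now 4.
No augmenting path remains; maximum flow = 4.
Cut capacity 4 equals the max flow, so it is a minimum cut.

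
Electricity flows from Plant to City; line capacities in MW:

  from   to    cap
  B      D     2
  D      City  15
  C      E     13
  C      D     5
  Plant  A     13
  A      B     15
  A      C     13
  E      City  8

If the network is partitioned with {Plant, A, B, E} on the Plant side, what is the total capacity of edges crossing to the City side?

23

Edges leaving {Plant, A, B, E}: A→C (13), B→D (2), E→City (8).
Cut capacity = 13 + 2 + 8 = 23.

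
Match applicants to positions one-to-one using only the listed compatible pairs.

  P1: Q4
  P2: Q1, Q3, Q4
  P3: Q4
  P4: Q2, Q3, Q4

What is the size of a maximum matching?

3

Unit-capacity flow: source→left, listed edges, right→sink; max matching = max flow.
Augmenting path P1→Q4 (+1); matched 1.
Augmenting path P2→Q1 (+1); matched 2.
Augmenting path P4→Q2 (+1); matched 3.
No augmenting path remains; maximum matching = 3.
König certificate: {P2, P4, Q4} is a vertex cover of size 3 (every listed pair touches it), so no matching can be larger.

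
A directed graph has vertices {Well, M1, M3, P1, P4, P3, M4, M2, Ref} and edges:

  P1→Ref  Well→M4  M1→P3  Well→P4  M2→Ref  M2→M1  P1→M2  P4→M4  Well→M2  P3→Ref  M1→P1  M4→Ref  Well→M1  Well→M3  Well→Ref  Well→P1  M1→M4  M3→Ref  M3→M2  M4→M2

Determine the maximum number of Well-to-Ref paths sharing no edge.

Assign every edge capacity 1; by Menger, the answer equals the max flow.
Path Well→Ref (+1); total 1.
Path Well→M3→Ref (+1); total 2.
Path Well→P1→Ref (+1); total 3.
Path Well→M4→Ref (+1); total 4.
Path Well→M2→Ref (+1); total 5.
Path Well→M1→P3→Ref (+1); total 6.
No residual Well→Ref path; max flow = 6.
Certifying cut of size 6: {M1→P3, M2→Ref, M4→Ref, P1→Ref, Well→M3, Well→Ref}.

6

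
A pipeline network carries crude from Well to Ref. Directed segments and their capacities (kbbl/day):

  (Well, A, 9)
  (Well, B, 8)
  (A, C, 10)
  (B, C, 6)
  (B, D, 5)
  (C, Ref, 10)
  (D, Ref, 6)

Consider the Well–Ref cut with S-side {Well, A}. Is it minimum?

Given cut capacity: 8 + 10 = 18.
Augment Well→A→C→Ref: bottleneck 9, flow now 9.
Augment Well→B→C→Ref: bottleneck 1, flow now 10.
Augment Well→B→D→Ref: bottleneck 5, flow now 15.
No augmenting path remains; maximum flow = 15.
In the residual graph, reachable from Well: {Well, A, B, C}.
Min-cut edges: B→D (5), C→Ref (10); capacity 5 + 10 = 15.
Cut capacity 18 exceeds the max flow 15, so it is not minimum.

No — its capacity is 18, but the minimum cut has capacity 15.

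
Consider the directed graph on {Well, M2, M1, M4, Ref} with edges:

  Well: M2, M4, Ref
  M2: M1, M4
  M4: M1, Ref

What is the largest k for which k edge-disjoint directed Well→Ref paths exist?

2

Assign every edge capacity 1; by Menger, the answer equals the max flow.
Path Well→Ref (+1); total 1.
Path Well→M4→Ref (+1); total 2.
No residual Well→Ref path; max flow = 2.
Certifying cut of size 2: {M4→Ref, Well→Ref}.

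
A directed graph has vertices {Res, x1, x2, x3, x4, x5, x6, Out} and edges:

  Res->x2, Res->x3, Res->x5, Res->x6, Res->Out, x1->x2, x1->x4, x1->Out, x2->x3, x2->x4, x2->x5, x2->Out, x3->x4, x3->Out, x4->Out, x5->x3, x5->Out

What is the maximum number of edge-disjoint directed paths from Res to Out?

Assign every edge capacity 1; by Menger, the answer equals the max flow.
Path Res→Out (+1); total 1.
Path Res→x2→Out (+1); total 2.
Path Res→x3→Out (+1); total 3.
Path Res→x5→Out (+1); total 4.
No residual Res→Out path; max flow = 4.
Certifying cut of size 4: {Res→Out, Res→x2, Res→x3, Res→x5}.

4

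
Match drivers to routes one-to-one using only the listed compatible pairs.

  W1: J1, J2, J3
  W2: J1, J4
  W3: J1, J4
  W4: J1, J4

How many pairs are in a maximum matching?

Unit-capacity flow: source→left, listed edges, right→sink; max matching = max flow.
Augmenting path W1→J1 (+1); matched 1.
Augmenting path W2→J4 (+1); matched 2.
Augmenting path W3→J1→W1→J2 (+1); matched 3.
No augmenting path remains; maximum matching = 3.
König certificate: {W1, J1, J4} is a vertex cover of size 3 (every listed pair touches it), so no matching can be larger.

3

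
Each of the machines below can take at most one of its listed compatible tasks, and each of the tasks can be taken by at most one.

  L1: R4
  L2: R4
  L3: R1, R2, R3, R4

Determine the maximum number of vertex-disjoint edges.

2

Unit-capacity flow: source→left, listed edges, right→sink; max matching = max flow.
Augmenting path L1→R4 (+1); matched 1.
Augmenting path L3→R1 (+1); matched 2.
No augmenting path remains; maximum matching = 2.
König certificate: {L3, R4} is a vertex cover of size 2 (every listed pair touches it), so no matching can be larger.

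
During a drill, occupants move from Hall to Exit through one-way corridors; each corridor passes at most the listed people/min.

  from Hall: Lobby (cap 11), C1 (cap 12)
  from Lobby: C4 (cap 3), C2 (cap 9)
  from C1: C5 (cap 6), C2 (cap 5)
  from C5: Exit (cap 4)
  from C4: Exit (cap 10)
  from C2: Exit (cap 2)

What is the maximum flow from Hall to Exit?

Augment Hall→Lobby→C4→Exit: bottleneck 3, flow now 3.
Augment Hall→Lobby→C2→Exit: bottleneck 2, flow now 5.
Augment Hall→C1→C5→Exit: bottleneck 4, flow now 9.
No augmenting path remains; maximum flow = 9.
In the residual graph, reachable from Hall: {Hall, Lobby, C1, C5, C2}.
Min-cut edges: Lobby→C4 (3), C5→Exit (4), C2→Exit (2); capacity 3 + 4 + 2 = 9.
This cut is saturated, so no flow can exceed 9.

9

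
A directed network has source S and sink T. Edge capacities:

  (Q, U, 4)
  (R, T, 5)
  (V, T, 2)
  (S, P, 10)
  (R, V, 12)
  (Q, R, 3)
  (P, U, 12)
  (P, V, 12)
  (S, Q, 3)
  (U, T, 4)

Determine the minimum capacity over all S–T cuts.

Augment S→P→U→T: bottleneck 4, flow now 4.
Augment S→P→V→T: bottleneck 2, flow now 6.
Augment S→Q→R→T: bottleneck 3, flow now 9.
No augmenting path remains; maximum flow = 9.
By max-flow min-cut, the minimum cut capacity equals the max flow.
In the residual graph, reachable from S: {S, P, U, V}.
Min-cut edges: S→Q (3), U→T (4), V→T (2); capacity 3 + 4 + 2 = 9.

9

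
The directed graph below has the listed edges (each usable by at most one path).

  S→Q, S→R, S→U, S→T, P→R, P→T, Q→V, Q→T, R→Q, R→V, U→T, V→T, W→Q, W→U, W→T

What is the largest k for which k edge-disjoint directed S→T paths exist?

4

Assign every edge capacity 1; by Menger, the answer equals the max flow.
Path S→T (+1); total 1.
Path S→Q→T (+1); total 2.
Path S→U→T (+1); total 3.
Path S→R→V→T (+1); total 4.
No residual S→T path; max flow = 4.
Certifying cut of size 4: {S→Q, S→R, S→T, S→U}.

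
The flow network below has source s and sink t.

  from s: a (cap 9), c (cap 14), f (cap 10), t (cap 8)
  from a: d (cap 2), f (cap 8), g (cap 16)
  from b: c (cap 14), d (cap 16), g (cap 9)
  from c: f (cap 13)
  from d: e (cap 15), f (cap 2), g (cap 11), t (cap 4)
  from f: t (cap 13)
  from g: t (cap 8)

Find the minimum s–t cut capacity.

Augment s→t: bottleneck 8, flow now 8.
Augment s→f→t: bottleneck 10, flow now 18.
Augment s→a→d→t: bottleneck 2, flow now 20.
Augment s→a→f→t: bottleneck 3, flow now 23.
Augment s→a→g→t: bottleneck 4, flow now 27.
Augment s→c→f→a→g→t: bottleneck 3, flow now 30. (uses reverse residual edge)
No augmenting path remains; maximum flow = 30.
By max-flow min-cut, the minimum cut capacity equals the max flow.
In the residual graph, reachable from s: {s, c, f}.
Min-cut edges: s→a (9), s→t (8), f→t (13); capacity 9 + 8 + 13 = 30.

30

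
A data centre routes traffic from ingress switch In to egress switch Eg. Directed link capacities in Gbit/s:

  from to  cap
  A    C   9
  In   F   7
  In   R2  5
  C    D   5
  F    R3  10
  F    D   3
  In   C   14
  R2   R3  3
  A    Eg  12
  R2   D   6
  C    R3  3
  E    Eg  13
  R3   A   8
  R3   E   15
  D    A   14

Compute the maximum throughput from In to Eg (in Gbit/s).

20

Augment In→R2→D→A→Eg: bottleneck 5, flow now 5.
Augment In→F→D→A→Eg: bottleneck 3, flow now 8.
Augment In→F→R3→E→Eg: bottleneck 4, flow now 12.
Augment In→C→D→A→Eg: bottleneck 4, flow now 16.
Augment In→C→R3→E→Eg: bottleneck 3, flow now 19.
Augment In→C→D→R2→R3→E→Eg: bottleneck 1, flow now 20. (uses reverse residual edge)
No augmenting path remains; maximum flow = 20.
In the residual graph, reachable from In: {In, C}.
Min-cut edges: In→R2 (5), In→F (7), C→D (5), C→R3 (3); capacity 5 + 7 + 5 + 3 = 20.
This cut is saturated, so no flow can exceed 20.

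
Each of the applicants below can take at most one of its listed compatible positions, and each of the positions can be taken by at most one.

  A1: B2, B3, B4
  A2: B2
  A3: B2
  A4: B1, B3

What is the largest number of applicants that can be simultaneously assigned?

3

Unit-capacity flow: source→left, listed edges, right→sink; max matching = max flow.
Augmenting path A1→B2 (+1); matched 1.
Augmenting path A4→B1 (+1); matched 2.
Augmenting path A2→B2→A1→B3 (+1); matched 3.
No augmenting path remains; maximum matching = 3.
König certificate: {A1, A4, B2} is a vertex cover of size 3 (every listed pair touches it), so no matching can be larger.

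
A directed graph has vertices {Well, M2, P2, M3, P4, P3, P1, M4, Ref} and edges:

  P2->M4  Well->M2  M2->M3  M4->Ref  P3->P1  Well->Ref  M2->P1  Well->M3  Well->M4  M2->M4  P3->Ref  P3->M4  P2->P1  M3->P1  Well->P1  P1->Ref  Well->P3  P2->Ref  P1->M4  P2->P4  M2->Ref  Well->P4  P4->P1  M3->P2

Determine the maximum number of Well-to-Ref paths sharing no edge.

Assign every edge capacity 1; by Menger, the answer equals the max flow.
Path Well→Ref (+1); total 1.
Path Well→M2→Ref (+1); total 2.
Path Well→P3→Ref (+1); total 3.
Path Well→P1→Ref (+1); total 4.
Path Well→M4→Ref (+1); total 5.
Path Well→M3→P2→Ref (+1); total 6.
No residual Well→Ref path; max flow = 6.
Certifying cut of size 6: {M4→Ref, P1→Ref, Well→M2, Well→M3, Well→P3, Well→Ref}.

6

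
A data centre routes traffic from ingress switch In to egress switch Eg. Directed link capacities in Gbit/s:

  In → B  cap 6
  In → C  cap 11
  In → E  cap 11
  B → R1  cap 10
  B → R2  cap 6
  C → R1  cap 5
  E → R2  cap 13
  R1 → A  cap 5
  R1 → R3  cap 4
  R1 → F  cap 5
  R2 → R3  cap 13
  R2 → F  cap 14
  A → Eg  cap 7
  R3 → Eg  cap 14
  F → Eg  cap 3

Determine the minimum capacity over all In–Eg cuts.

22

Augment In→B→R1→A→Eg: bottleneck 5, flow now 5.
Augment In→B→R1→R3→Eg: bottleneck 1, flow now 6.
Augment In→C→R1→R3→Eg: bottleneck 3, flow now 9.
Augment In→C→R1→F→Eg: bottleneck 2, flow now 11.
Augment In→E→R2→R3→Eg: bottleneck 10, flow now 21.
Augment In→E→R2→F→Eg: bottleneck 1, flow now 22.
No augmenting path remains; maximum flow = 22.
By max-flow min-cut, the minimum cut capacity equals the max flow.
In the residual graph, reachable from In: {In, C}.
Min-cut edges: In→B (6), In→E (11), C→R1 (5); capacity 6 + 11 + 5 = 22.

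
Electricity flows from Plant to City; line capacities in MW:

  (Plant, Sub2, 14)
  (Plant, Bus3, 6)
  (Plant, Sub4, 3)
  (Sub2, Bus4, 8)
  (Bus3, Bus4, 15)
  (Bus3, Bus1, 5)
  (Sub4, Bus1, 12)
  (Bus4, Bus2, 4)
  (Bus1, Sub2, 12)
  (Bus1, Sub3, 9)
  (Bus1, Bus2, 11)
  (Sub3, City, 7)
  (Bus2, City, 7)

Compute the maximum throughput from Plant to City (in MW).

12

Augment Plant→Sub2→Bus4→Bus2→City: bottleneck 4, flow now 4.
Augment Plant→Bus3→Bus1→Sub3→City: bottleneck 5, flow now 9.
Augment Plant→Sub4→Bus1→Sub3→City: bottleneck 2, flow now 11.
Augment Plant→Sub4→Bus1→Bus2→City: bottleneck 1, flow now 12.
No augmenting path remains; maximum flow = 12.
In the residual graph, reachable from Plant: {Plant, Sub2, Bus3, Bus4}.
Min-cut edges: Plant→Sub4 (3), Bus3→Bus1 (5), Bus4→Bus2 (4); capacity 3 + 5 + 4 = 12.
This cut is saturated, so no flow can exceed 12.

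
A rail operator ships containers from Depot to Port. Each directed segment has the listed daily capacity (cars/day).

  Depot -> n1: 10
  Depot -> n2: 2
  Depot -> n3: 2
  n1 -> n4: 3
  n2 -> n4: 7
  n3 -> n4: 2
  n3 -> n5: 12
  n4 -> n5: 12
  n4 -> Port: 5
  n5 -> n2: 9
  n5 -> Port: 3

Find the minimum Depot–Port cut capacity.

Augment Depot→n1→n4→Port: bottleneck 3, flow now 3.
Augment Depot→n2→n4→Port: bottleneck 2, flow now 5.
Augment Depot→n3→n5→Port: bottleneck 2, flow now 7.
No augmenting path remains; maximum flow = 7.
By max-flow min-cut, the minimum cut capacity equals the max flow.
In the residual graph, reachable from Depot: {Depot, n1}.
Min-cut edges: Depot→n2 (2), Depot→n3 (2), n1→n4 (3); capacity 2 + 2 + 3 = 7.

7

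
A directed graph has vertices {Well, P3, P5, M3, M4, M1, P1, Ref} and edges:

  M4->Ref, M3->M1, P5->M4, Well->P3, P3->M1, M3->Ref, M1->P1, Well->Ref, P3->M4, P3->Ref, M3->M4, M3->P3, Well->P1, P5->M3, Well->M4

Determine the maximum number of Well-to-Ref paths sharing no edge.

3

Assign every edge capacity 1; by Menger, the answer equals the max flow.
Path Well→Ref (+1); total 1.
Path Well→P3→Ref (+1); total 2.
Path Well→M4→Ref (+1); total 3.
No residual Well→Ref path; max flow = 3.
Certifying cut of size 3: {Well→M4, Well→P3, Well→Ref}.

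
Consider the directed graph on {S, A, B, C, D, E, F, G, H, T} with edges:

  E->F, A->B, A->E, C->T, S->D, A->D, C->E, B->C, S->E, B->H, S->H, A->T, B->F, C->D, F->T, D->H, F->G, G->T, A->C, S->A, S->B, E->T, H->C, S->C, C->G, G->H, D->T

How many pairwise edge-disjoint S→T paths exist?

6

Assign every edge capacity 1; by Menger, the answer equals the max flow.
Path S→A→T (+1); total 1.
Path S→C→T (+1); total 2.
Path S→D→T (+1); total 3.
Path S→E→T (+1); total 4.
Path S→B→F→T (+1); total 5.
Path S→H→C→G→T (+1); total 6.
No residual S→T path; max flow = 6.
Certifying cut of size 6: {S→A, S→B, S→C, S→D, S→E, S→H}.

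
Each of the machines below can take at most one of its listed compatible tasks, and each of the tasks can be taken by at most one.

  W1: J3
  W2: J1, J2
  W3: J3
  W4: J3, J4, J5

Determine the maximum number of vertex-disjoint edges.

Unit-capacity flow: source→left, listed edges, right→sink; max matching = max flow.
Augmenting path W1→J3 (+1); matched 1.
Augmenting path W2→J1 (+1); matched 2.
Augmenting path W4→J4 (+1); matched 3.
No augmenting path remains; maximum matching = 3.
König certificate: {W2, W4, J3} is a vertex cover of size 3 (every listed pair touches it), so no matching can be larger.

3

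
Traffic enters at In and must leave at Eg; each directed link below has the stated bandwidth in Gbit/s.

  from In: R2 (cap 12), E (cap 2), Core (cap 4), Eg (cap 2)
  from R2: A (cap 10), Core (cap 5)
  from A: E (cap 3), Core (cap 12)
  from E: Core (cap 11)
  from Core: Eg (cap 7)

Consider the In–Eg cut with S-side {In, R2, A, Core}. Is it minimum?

No — its capacity is 14, but the minimum cut has capacity 9.

Given cut capacity: 2 + 2 + 3 + 7 = 14.
Augment In→Eg: bottleneck 2, flow now 2.
Augment In→Core→Eg: bottleneck 4, flow now 6.
Augment In→R2→Core→Eg: bottleneck 3, flow now 9.
No augmenting path remains; maximum flow = 9.
In the residual graph, reachable from In: {In, R2, A, E, Core}.
Min-cut edges: In→Eg (2), Core→Eg (7); capacity 2 + 7 = 9.
Cut capacity 14 exceeds the max flow 9, so it is not minimum.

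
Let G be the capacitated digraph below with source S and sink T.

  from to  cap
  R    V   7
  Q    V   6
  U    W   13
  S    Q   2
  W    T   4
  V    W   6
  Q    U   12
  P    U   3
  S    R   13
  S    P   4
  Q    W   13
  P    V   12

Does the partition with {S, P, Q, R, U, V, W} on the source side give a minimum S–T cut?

Yes — it is a minimum cut (capacity 4).

Given cut capacity: 4 = 4.
Augment S→Q→W→T: bottleneck 2, flow now 2.
Augment S→P→U→W→T: bottleneck 2, flow now 4.
No augmenting path remains; maximum flow = 4.
Cut capacity 4 equals the max flow, so it is a minimum cut.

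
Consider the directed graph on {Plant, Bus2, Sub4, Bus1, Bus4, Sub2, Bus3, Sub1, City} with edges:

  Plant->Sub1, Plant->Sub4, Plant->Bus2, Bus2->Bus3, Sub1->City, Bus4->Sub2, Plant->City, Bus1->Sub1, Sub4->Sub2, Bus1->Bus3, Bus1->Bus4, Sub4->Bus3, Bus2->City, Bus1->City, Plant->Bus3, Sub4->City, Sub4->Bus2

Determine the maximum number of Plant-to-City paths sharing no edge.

Assign every edge capacity 1; by Menger, the answer equals the max flow.
Path Plant→City (+1); total 1.
Path Plant→Bus2→City (+1); total 2.
Path Plant→Sub4→City (+1); total 3.
Path Plant→Sub1→City (+1); total 4.
No residual Plant→City path; max flow = 4.
Certifying cut of size 4: {Plant→Bus2, Plant→City, Plant→Sub1, Plant→Sub4}.

4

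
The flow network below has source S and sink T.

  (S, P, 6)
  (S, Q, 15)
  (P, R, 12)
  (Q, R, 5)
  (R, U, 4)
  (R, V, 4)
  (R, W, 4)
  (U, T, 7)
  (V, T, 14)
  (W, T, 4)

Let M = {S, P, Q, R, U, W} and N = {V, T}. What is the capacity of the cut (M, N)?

15

Edges leaving {S, P, Q, R, U, W}: R→V (4), U→T (7), W→T (4).
Cut capacity = 4 + 7 + 4 = 15.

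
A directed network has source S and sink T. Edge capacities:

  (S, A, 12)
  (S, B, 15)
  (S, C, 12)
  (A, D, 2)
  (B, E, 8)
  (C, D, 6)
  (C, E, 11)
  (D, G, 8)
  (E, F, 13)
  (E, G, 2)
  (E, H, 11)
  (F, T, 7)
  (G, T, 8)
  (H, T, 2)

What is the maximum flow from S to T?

Augment S→A→D→G→T: bottleneck 2, flow now 2.
Augment S→B→E→F→T: bottleneck 7, flow now 9.
Augment S→B→E→G→T: bottleneck 1, flow now 10.
Augment S→C→D→G→T: bottleneck 5, flow now 15.
Augment S→C→E→H→T: bottleneck 2, flow now 17.
No augmenting path remains; maximum flow = 17.
In the residual graph, reachable from S: {S, A, B, C, D, E, F, G, H}.
Min-cut edges: F→T (7), G→T (8), H→T (2); capacity 7 + 8 + 2 = 17.
This cut is saturated, so no flow can exceed 17.

17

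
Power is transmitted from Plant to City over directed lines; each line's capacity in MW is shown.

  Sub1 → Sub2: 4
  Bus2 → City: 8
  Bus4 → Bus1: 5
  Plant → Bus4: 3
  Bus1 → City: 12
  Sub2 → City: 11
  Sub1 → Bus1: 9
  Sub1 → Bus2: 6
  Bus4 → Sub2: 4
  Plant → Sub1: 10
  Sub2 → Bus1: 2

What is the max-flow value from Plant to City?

Augment Plant→Sub1→Bus2→City: bottleneck 6, flow now 6.
Augment Plant→Sub1→Sub2→City: bottleneck 4, flow now 10.
Augment Plant→Bus4→Sub2→City: bottleneck 3, flow now 13.
No augmenting path remains; maximum flow = 13.
In the residual graph, reachable from Plant: {Plant}.
Min-cut edges: Plant→Sub1 (10), Plant→Bus4 (3); capacity 10 + 3 = 13.
This cut is saturated, so no flow can exceed 13.

13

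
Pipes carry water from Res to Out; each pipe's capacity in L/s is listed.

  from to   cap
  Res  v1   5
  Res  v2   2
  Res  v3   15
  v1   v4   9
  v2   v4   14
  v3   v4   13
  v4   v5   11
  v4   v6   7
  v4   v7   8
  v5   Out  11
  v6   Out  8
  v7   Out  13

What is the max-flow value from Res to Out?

Augment Res→v1→v4→v5→Out: bottleneck 5, flow now 5.
Augment Res→v2→v4→v5→Out: bottleneck 2, flow now 7.
Augment Res→v3→v4→v5→Out: bottleneck 4, flow now 11.
Augment Res→v3→v4→v6→Out: bottleneck 7, flow now 18.
Augment Res→v3→v4→v7→Out: bottleneck 2, flow now 20.
No augmenting path remains; maximum flow = 20.
In the residual graph, reachable from Res: {Res, v3}.
Min-cut edges: Res→v1 (5), Res→v2 (2), v3→v4 (13); capacity 5 + 2 + 13 = 20.
This cut is saturated, so no flow can exceed 20.

20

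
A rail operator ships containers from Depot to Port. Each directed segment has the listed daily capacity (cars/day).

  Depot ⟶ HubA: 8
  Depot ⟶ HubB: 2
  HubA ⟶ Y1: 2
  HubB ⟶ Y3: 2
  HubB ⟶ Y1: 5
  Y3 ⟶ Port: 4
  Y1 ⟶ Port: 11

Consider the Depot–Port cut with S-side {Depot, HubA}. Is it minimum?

Given cut capacity: 2 + 2 = 4.
Augment Depot→HubA→Y1→Port: bottleneck 2, flow now 2.
Augment Depot→HubB→Y3→Port: bottleneck 2, flow now 4.
No augmenting path remains; maximum flow = 4.
Cut capacity 4 equals the max flow, so it is a minimum cut.

Yes — it is a minimum cut (capacity 4).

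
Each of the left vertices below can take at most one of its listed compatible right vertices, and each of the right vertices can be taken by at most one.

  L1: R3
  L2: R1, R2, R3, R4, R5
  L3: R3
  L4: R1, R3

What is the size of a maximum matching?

3

Unit-capacity flow: source→left, listed edges, right→sink; max matching = max flow.
Augmenting path L1→R3 (+1); matched 1.
Augmenting path L2→R1 (+1); matched 2.
Augmenting path L4→R1→L2→R2 (+1); matched 3.
No augmenting path remains; maximum matching = 3.
König certificate: {L2, L4, R3} is a vertex cover of size 3 (every listed pair touches it), so no matching can be larger.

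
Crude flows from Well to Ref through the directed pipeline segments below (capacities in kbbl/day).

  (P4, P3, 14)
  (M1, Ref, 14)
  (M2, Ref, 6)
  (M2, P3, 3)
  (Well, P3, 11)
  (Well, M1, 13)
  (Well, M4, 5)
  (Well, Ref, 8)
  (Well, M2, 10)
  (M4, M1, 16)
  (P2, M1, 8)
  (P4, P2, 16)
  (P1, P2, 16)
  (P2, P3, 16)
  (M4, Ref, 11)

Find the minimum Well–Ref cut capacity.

Augment Well→Ref: bottleneck 8, flow now 8.
Augment Well→M2→Ref: bottleneck 6, flow now 14.
Augment Well→M4→Ref: bottleneck 5, flow now 19.
Augment Well→M1→Ref: bottleneck 13, flow now 32.
No augmenting path remains; maximum flow = 32.
By max-flow min-cut, the minimum cut capacity equals the max flow.
In the residual graph, reachable from Well: {Well, M2, P3}.
Min-cut edges: Well→M4 (5), Well→M1 (13), Well→Ref (8), M2→Ref (6); capacity 5 + 13 + 8 + 6 = 32.

32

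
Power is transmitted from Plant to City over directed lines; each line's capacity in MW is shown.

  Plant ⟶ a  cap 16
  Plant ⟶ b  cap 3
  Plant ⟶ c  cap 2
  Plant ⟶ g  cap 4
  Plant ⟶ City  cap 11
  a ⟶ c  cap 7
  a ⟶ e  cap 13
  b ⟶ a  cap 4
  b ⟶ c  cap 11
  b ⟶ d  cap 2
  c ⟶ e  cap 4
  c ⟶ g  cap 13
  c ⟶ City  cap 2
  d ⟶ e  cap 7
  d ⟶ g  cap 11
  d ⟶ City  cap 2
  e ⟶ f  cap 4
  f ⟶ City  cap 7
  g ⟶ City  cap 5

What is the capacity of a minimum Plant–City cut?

Augment Plant→City: bottleneck 11, flow now 11.
Augment Plant→c→City: bottleneck 2, flow now 13.
Augment Plant→g→City: bottleneck 4, flow now 17.
Augment Plant→b→d→City: bottleneck 2, flow now 19.
Augment Plant→a→c→g→City: bottleneck 1, flow now 20.
Augment Plant→a→e→f→City: bottleneck 4, flow now 24.
No augmenting path remains; maximum flow = 24.
By max-flow min-cut, the minimum cut capacity equals the max flow.
In the residual graph, reachable from Plant: {Plant, a, b, c, e, g}.
Min-cut edges: Plant→City (11), b→d (2), c→City (2), e→f (4), g→City (5); capacity 11 + 2 + 2 + 4 + 5 = 24.

24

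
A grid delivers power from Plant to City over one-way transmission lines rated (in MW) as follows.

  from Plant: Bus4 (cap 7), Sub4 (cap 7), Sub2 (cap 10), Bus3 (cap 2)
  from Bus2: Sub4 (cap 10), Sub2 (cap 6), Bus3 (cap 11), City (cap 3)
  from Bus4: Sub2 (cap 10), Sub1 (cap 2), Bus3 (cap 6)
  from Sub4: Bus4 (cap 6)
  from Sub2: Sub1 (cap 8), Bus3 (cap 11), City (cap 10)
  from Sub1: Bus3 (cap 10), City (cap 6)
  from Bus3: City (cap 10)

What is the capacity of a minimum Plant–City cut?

Augment Plant→Sub2→City: bottleneck 10, flow now 10.
Augment Plant→Bus3→City: bottleneck 2, flow now 12.
Augment Plant→Bus4→Sub1→City: bottleneck 2, flow now 14.
Augment Plant→Bus4→Bus3→City: bottleneck 5, flow now 19.
Augment Plant→Sub4→Bus4→Bus3→City: bottleneck 1, flow now 20.
Augment Plant→Sub4→Bus4→Sub2→Sub1→City: bottleneck 4, flow now 24.
Augment Plant→Sub4→Bus4→Sub2→Bus3→City: bottleneck 1, flow now 25.
No augmenting path remains; maximum flow = 25.
By max-flow min-cut, the minimum cut capacity equals the max flow.
In the residual graph, reachable from Plant: {Plant, Sub4}.
Min-cut edges: Plant→Bus4 (7), Plant→Sub2 (10), Plant→Bus3 (2), Sub4→Bus4 (6); capacity 7 + 10 + 2 + 6 = 25.

25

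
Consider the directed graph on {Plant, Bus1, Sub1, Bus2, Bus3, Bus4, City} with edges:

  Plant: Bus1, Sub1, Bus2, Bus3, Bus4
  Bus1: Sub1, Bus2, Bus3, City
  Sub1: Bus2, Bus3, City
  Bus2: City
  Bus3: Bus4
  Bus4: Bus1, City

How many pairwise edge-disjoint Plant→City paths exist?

4

Assign every edge capacity 1; by Menger, the answer equals the max flow.
Path Plant→Bus1→City (+1); total 1.
Path Plant→Sub1→City (+1); total 2.
Path Plant→Bus2→City (+1); total 3.
Path Plant→Bus4→City (+1); total 4.
No residual Plant→City path; max flow = 4.
Certifying cut of size 4: {Bus1→City, Bus2→City, Bus4→City, Sub1→City}.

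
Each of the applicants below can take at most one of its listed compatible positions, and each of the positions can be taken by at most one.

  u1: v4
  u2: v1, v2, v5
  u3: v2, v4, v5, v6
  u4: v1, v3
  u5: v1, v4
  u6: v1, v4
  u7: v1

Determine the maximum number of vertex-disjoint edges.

Unit-capacity flow: source→left, listed edges, right→sink; max matching = max flow.
Augmenting path u1→v4 (+1); matched 1.
Augmenting path u2→v1 (+1); matched 2.
Augmenting path u3→v2 (+1); matched 3.
Augmenting path u4→v3 (+1); matched 4.
Augmenting path u5→v1→u2→v5 (+1); matched 5.
No augmenting path remains; maximum matching = 5.
König certificate: {u2, u3, u4, v1, v4} is a vertex cover of size 5 (every listed pair touches it), so no matching can be larger.

5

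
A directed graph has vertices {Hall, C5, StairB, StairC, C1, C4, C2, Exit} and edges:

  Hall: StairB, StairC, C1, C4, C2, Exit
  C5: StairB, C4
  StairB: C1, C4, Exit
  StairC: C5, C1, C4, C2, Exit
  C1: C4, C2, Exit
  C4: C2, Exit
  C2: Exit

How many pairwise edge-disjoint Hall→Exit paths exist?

6

Assign every edge capacity 1; by Menger, the answer equals the max flow.
Path Hall→Exit (+1); total 1.
Path Hall→StairB→Exit (+1); total 2.
Path Hall→StairC→Exit (+1); total 3.
Path Hall→C1→Exit (+1); total 4.
Path Hall→C4→Exit (+1); total 5.
Path Hall→C2→Exit (+1); total 6.
No residual Hall→Exit path; max flow = 6.
Certifying cut of size 6: {Hall→C1, Hall→C2, Hall→C4, Hall→Exit, Hall→StairB, Hall→StairC}.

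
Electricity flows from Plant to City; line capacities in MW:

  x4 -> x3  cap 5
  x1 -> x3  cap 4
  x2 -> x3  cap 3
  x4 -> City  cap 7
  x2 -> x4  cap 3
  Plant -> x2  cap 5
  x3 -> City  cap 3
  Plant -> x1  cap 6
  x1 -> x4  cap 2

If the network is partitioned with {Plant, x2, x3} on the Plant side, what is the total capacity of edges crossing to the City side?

Edges leaving {Plant, x2, x3}: Plant→x1 (6), x2→x4 (3), x3→City (3).
Cut capacity = 6 + 3 + 3 = 12.

12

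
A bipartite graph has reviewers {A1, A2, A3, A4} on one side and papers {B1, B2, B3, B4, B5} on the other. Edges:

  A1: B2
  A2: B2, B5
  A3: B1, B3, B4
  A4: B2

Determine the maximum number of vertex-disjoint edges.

Unit-capacity flow: source→left, listed edges, right→sink; max matching = max flow.
Augmenting path A1→B2 (+1); matched 1.
Augmenting path A2→B5 (+1); matched 2.
Augmenting path A3→B1 (+1); matched 3.
No augmenting path remains; maximum matching = 3.
König certificate: {A2, A3, B2} is a vertex cover of size 3 (every listed pair touches it), so no matching can be larger.

3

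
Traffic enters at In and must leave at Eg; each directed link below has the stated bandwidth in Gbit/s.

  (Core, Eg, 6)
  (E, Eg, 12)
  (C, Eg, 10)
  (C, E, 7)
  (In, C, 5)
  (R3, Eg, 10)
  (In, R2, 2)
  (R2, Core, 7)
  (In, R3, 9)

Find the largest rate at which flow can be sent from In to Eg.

Augment In→R3→Eg: bottleneck 9, flow now 9.
Augment In→C→Eg: bottleneck 5, flow now 14.
Augment In→R2→Core→Eg: bottleneck 2, flow now 16.
No augmenting path remains; maximum flow = 16.
In the residual graph, reachable from In: {In}.
Min-cut edges: In→R2 (2), In→R3 (9), In→C (5); capacity 2 + 9 + 5 = 16.
This cut is saturated, so no flow can exceed 16.

16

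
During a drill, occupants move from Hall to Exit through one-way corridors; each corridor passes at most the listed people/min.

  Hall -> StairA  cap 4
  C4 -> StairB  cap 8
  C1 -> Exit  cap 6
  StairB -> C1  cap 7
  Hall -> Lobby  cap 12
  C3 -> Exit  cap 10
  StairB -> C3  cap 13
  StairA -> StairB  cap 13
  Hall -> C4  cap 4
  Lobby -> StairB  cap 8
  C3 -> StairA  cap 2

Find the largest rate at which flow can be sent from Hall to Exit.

Augment Hall→StairA→StairB→C3→Exit: bottleneck 4, flow now 4.
Augment Hall→Lobby→StairB→C3→Exit: bottleneck 6, flow now 10.
Augment Hall→Lobby→StairB→C1→Exit: bottleneck 2, flow now 12.
Augment Hall→C4→StairB→C1→Exit: bottleneck 4, flow now 16.
No augmenting path remains; maximum flow = 16.
In the residual graph, reachable from Hall: {Hall, Lobby}.
Min-cut edges: Hall→StairA (4), Hall→C4 (4), Lobby→StairB (8); capacity 4 + 4 + 8 = 16.
This cut is saturated, so no flow can exceed 16.

16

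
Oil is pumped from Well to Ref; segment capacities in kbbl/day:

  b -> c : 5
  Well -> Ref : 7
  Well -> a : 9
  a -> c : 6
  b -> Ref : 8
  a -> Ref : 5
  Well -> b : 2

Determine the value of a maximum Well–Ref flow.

Augment Well→Ref: bottleneck 7, flow now 7.
Augment Well→a→Ref: bottleneck 5, flow now 12.
Augment Well→b→Ref: bottleneck 2, flow now 14.
No augmenting path remains; maximum flow = 14.
In the residual graph, reachable from Well: {Well, a, c}.
Min-cut edges: Well→b (2), Well→Ref (7), a→Ref (5); capacity 2 + 7 + 5 = 14.
This cut is saturated, so no flow can exceed 14.

14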